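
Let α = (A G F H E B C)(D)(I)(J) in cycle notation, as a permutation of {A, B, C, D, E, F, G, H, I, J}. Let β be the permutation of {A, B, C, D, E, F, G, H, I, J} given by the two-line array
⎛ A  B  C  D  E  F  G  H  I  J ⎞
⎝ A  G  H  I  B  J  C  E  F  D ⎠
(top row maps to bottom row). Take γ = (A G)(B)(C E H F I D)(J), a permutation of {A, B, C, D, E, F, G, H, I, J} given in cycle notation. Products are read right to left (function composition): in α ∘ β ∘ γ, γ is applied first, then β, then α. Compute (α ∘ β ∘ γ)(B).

Apply the permutations in order: γ(B) = B, then β(B) = G, then α(G) = F. So (α ∘ β ∘ γ)(B) = F.

F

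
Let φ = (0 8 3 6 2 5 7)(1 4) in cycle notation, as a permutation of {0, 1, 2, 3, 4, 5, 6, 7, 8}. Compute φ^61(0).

0 lies in the 7-cycle (0 8 3 6 2 5 7).
Since the cycle has length 7, φ^61 acts on it the same as φ^5 (61 mod 7 = 5).
Stepping 5 places around the cycle: 0 → 8 → 3 → 6 → 2 → 5.

5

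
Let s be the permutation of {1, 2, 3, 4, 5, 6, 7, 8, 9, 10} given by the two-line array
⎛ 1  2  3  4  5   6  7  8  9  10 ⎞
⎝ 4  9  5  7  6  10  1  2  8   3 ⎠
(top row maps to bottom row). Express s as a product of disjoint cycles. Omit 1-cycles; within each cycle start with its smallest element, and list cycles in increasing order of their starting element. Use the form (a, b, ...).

Start at 1 and follow images: 1 → 4 → 7 → 1, giving the cycle (1, 4, 7).
Continuing from each remaining unvisited element yields (1, 4, 7)(2, 9, 8)(3, 5, 6, 10).

(1, 4, 7)(2, 9, 8)(3, 5, 6, 10)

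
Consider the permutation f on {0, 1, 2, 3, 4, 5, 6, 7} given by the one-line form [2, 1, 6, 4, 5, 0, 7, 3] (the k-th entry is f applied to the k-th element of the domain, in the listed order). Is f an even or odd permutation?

even

In disjoint-cycle form the cycle lengths are 7, 1.
A cycle is odd iff its length is even; f has 0 even-length cycles, so sgn(f) = (−1)^0 and f is even.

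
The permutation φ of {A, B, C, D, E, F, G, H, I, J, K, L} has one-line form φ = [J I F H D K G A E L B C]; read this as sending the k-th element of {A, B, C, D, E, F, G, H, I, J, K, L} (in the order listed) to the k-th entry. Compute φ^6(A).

B

Tracing A → J → … returns to A after 11 steps, so A lies in an 11-cycle (A J L C F K B I E D H).
Stepping 6 places around the cycle: A → J → L → C → F → K → B.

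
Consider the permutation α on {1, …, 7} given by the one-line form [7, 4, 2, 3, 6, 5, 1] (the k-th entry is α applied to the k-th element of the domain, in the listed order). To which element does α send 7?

7 is element number 7 of the domain, and entry number 7 of the one-line form is 1, so α(7) = 1.

1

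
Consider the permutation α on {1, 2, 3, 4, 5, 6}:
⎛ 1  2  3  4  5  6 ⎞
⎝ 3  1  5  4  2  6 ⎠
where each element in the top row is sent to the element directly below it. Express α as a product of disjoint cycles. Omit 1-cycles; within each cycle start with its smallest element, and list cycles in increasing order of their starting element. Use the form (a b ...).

Iterating α from 1 gives 1 → 3 → 5 → 2 → 1; that is the 4-cycle (1 3 5 2).
Continuing from each remaining unvisited element yields (1 3 5 2).

(1 3 5 2)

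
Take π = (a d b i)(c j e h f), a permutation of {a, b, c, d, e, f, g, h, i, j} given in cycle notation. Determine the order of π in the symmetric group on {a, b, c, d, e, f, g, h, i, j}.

The cycle type of π is (5, 4, 1).
Since disjoint cycles commute, ord(π) = lcm(5, 4) = 20.

20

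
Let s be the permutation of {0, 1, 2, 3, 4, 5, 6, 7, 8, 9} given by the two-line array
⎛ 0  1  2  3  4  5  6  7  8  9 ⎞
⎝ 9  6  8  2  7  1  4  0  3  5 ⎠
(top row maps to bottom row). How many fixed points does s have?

No element satisfies s(x) = x, so there are 0 fixed points.

0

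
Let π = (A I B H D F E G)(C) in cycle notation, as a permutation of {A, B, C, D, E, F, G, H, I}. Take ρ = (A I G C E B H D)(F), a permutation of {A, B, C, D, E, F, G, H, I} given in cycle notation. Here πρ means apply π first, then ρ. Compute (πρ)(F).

π(F) = E, then ρ(E) = B; composing gives (πρ)(F) = B.

B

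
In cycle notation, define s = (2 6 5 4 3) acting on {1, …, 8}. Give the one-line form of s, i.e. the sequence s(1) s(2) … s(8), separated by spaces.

Image by image: 1↦1, 2↦6, 3↦2, 4↦3, 5↦4, 6↦5, 7↦7, 8↦8.
Listing these in domain order gives 1 6 2 3 4 5 7 8.

1 6 2 3 4 5 7 8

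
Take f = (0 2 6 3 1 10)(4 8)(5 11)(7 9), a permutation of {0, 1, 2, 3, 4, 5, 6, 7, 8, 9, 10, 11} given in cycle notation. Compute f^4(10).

10 lies in the 6-cycle (0 2 6 3 1 10).
Stepping 4 places around the cycle: 10 → 0 → 2 → 6 → 3.

3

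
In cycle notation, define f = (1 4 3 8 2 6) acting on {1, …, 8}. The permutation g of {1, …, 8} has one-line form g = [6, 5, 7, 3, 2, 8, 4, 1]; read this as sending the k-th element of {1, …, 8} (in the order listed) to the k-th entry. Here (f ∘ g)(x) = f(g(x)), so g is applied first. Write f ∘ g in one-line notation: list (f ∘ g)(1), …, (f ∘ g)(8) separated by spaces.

1 5 7 8 6 2 3 4

(f ∘ g)(x) = f(g(x)). Computing each image: f(g(1)) = f(6) = 1, f(g(2)) = f(5) = 5, f(g(3)) = f(7) = 7, f(g(4)) = f(3) = 8, f(g(5)) = f(2) = 6, f(g(6)) = f(8) = 2, f(g(7)) = f(4) = 3, f(g(8)) = f(1) = 4.
Hence f ∘ g = [1 5 7 8 6 2 3 4].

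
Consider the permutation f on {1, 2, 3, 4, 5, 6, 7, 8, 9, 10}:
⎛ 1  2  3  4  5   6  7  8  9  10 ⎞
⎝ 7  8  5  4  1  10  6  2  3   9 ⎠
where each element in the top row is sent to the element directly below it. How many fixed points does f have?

The fixed points (elements with f(x) = x) are {4}, so there is 1.

1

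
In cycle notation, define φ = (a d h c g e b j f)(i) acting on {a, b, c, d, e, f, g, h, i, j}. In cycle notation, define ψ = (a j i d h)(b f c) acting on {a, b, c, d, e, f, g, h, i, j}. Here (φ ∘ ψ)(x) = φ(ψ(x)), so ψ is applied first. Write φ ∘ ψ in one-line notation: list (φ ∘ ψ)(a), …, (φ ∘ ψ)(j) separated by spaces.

f a j c b g e d h i

Chase each element through ψ then φ: a → j → f; b → f → a; c → b → j; d → h → c; e → e → b; f → c → g; g → g → e; h → a → d; i → d → h; j → i → i.
So φ ∘ ψ in one-line form is f a j c b g e d h i.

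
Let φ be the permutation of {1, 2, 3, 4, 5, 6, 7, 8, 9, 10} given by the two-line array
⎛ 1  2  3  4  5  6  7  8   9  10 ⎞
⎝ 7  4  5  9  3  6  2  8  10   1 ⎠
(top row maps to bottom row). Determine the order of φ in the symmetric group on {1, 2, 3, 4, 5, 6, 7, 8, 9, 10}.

Writing φ as disjoint cycles, the cycle lengths are 6, 2, 1, 1.
The order is lcm(6, 2) = 6.

6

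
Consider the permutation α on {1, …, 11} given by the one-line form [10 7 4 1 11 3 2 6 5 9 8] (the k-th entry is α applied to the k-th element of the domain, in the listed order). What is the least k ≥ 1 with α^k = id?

Writing α as disjoint cycles, the cycle lengths are 9, 2.
The order is lcm(9, 2) = 18.

18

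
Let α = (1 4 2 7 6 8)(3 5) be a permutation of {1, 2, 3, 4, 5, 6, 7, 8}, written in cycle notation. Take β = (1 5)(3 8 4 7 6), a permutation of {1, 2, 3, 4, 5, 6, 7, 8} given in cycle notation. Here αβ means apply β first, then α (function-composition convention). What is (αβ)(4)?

6

(αβ)(4) = α(β(4)). β(4) = 7, then α(7) = 6. So (αβ)(4) = 6.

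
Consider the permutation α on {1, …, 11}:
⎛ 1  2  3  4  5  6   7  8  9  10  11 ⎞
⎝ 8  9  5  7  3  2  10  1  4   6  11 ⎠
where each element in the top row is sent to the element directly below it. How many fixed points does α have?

1

The fixed points (elements with α(x) = x) are {11}, so there is 1.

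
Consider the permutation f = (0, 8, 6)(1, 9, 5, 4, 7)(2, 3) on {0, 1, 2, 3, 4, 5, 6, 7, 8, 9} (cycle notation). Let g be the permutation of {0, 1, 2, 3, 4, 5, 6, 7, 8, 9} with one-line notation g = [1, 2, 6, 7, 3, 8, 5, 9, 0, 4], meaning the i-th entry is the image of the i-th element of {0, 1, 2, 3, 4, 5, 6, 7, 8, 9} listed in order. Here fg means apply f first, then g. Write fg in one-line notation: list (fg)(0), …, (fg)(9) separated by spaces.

0 4 7 6 9 3 1 2 5 8

Chase each element through f then g: 0 → 8 → 0; 1 → 9 → 4; 2 → 3 → 7; 3 → 2 → 6; 4 → 7 → 9; 5 → 4 → 3; 6 → 0 → 1; 7 → 1 → 2; 8 → 6 → 5; 9 → 5 → 8.
So fg in one-line form is 0 4 7 6 9 3 1 2 5 8.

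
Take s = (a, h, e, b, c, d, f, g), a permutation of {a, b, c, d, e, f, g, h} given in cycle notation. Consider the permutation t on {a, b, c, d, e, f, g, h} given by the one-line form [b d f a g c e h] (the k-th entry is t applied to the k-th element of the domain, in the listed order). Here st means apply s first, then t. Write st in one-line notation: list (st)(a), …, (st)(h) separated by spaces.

h f a c d e b g

Chase each element through s then t: a → h → h; b → c → f; c → d → a; d → f → c; e → b → d; f → g → e; g → a → b; h → e → g.
Collecting the images, st = [h f a c d e b g].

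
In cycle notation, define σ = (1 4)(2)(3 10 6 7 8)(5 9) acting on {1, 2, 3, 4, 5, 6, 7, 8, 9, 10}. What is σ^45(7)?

7 lies in the 5-cycle (3 10 6 7 8).
Since the cycle has length 5, σ^45 acts on it the same as σ^0 (45 mod 5 = 0).
So σ^45(7) = 7.

7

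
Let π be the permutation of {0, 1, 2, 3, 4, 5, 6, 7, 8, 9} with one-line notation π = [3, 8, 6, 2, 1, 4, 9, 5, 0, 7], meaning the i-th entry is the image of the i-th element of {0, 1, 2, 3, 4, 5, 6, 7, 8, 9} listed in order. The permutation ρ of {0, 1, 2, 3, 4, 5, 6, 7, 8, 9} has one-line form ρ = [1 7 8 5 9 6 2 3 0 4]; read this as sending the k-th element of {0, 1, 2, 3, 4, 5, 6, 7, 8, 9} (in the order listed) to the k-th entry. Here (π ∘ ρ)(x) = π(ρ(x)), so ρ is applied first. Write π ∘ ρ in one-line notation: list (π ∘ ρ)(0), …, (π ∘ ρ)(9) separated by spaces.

8 5 0 4 7 9 6 2 3 1

For each element, apply ρ then π: 0 → 1 → 8; 1 → 7 → 5; 2 → 8 → 0; 3 → 5 → 4; 4 → 9 → 7; 5 → 6 → 9; 6 → 2 → 6; 7 → 3 → 2; 8 → 0 → 3; 9 → 4 → 1.
So π ∘ ρ in one-line form is 8 5 0 4 7 9 6 2 3 1.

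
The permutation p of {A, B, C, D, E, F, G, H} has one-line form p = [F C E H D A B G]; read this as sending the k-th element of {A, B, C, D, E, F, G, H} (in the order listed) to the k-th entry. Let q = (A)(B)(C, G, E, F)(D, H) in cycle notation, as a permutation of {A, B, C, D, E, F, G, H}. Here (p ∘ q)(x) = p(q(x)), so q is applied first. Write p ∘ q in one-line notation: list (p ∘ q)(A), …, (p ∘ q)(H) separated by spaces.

F C B G A E D H

For each element, apply q then p: A → A → F; B → B → C; C → G → B; D → H → G; E → F → A; F → C → E; G → E → D; H → D → H.
So p ∘ q in one-line form is F C B G A E D H.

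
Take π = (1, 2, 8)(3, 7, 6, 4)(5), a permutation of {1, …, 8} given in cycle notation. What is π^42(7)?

7 lies in the 4-cycle (3, 7, 6, 4).
On a 4-cycle, π^4 is the identity, so π^42 = π^2 there (42 ≡ 2 mod 4).
Advancing 2 steps from 7: 7 → 6 → 4.

4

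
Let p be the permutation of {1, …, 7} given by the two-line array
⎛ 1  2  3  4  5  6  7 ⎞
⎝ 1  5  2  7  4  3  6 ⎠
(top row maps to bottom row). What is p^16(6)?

Tracing 6 → 3 → … returns to 6 after 6 steps, so 6 lies in a 6-cycle (2 5 4 7 6 3).
Powers repeat with period 6 on this cycle, and 16 mod 6 = 4, so p^16(6) = p^4(6).
Advancing 4 steps from 6: 6 → 3 → 2 → 5 → 4.

4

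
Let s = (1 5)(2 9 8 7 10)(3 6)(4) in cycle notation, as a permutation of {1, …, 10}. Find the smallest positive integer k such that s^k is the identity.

The cycle type of s is (5, 2, 2, 1).
The order of s is the least common multiple of its cycle lengths: lcm(5, 2, 2) = 10.

10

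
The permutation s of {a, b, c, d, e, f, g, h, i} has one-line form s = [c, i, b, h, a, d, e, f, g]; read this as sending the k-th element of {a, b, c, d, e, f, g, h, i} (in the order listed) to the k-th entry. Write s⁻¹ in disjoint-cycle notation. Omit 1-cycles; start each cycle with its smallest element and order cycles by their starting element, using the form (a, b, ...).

(a, e, g, i, b, c)(d, f, h)

First write s in disjoint cycles: (a, c, b, i, g, e)(d, h, f).
Reversing each cycle (and rotating so the smallest element leads) gives s⁻¹ = (a, e, g, i, b, c)(d, f, h).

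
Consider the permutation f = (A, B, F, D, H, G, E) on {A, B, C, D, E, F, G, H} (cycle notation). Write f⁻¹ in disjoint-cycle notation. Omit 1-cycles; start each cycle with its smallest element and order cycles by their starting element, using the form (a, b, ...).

The inverse reverses each cycle.
Reversing each cycle of f and rotating so the smallest element leads gives (A, E, G, H, D, F, B).

(A, E, G, H, D, F, B)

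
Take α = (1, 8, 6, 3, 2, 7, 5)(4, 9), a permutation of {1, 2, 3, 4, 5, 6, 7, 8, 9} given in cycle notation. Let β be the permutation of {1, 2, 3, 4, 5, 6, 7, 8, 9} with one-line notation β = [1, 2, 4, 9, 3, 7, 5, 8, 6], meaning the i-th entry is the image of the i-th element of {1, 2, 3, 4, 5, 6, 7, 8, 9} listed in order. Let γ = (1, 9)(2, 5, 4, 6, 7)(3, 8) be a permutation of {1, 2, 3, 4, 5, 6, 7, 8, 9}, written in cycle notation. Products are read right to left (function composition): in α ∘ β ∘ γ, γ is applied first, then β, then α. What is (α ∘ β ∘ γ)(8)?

Chase 8: γ(8) = 3; β(3) = 4; α(4) = 9. Hence (α ∘ β ∘ γ)(8) = 9.

9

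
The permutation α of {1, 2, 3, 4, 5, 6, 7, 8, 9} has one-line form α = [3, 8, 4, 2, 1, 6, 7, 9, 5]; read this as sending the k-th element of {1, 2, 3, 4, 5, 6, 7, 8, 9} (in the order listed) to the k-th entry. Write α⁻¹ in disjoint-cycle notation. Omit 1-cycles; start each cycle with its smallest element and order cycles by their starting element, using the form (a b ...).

(1 5 9 8 2 4 3)

The cycle decomposition of α is (1 3 4 2 8 9 5).
Reversing each cycle (and rotating so the smallest element leads) gives α⁻¹ = (1 5 9 8 2 4 3).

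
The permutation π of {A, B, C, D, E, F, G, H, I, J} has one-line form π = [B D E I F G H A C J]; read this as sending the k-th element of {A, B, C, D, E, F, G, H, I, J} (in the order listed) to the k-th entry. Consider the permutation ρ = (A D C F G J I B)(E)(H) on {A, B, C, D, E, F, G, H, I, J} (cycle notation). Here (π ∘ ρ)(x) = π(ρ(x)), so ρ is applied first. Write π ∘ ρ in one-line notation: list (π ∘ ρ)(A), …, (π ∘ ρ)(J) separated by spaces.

I B G E F H J A D C

(π ∘ ρ)(x) = π(ρ(x)). Computing each image: π(ρ(A)) = π(D) = I, π(ρ(B)) = π(A) = B, π(ρ(C)) = π(F) = G, π(ρ(D)) = π(C) = E, π(ρ(E)) = π(E) = F, π(ρ(F)) = π(G) = H, π(ρ(G)) = π(J) = J, π(ρ(H)) = π(H) = A, π(ρ(I)) = π(B) = D, π(ρ(J)) = π(I) = C.
Hence π ∘ ρ = [I B G E F H J A D C].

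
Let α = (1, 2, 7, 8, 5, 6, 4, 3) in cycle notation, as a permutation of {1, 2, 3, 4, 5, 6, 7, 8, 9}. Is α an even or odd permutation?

The cycle lengths are 8, 1.
A cycle of length ℓ contributes ℓ−1 transpositions, so α is a product of 7 transpositions — odd.

odd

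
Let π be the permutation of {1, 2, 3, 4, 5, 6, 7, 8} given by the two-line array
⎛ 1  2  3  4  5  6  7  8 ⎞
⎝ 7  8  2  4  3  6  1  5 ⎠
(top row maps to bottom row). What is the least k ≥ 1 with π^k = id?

Writing π as disjoint cycles, the cycle lengths are 4, 2, 1, 1.
The order of π is the least common multiple of its cycle lengths: lcm(4, 2) = 4.

4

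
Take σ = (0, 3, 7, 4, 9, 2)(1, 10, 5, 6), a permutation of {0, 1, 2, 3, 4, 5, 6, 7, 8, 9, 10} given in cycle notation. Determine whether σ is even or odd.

The cycle lengths are 6, 4, 1.
A cycle is odd iff its length is even; σ has 2 even-length cycles, so sgn(σ) = (−1)^2 and σ is even.

even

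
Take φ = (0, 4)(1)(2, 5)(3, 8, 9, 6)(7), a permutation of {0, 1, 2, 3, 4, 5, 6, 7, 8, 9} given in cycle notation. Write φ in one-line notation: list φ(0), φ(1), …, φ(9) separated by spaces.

Image by image: 0→4, 1→1, 2→5, 3→8, 4→0, 5→2, 6→3, 7→7, 8→9, 9→6.
Listing these in domain order gives 4 1 5 8 0 2 3 7 9 6.

4 1 5 8 0 2 3 7 9 6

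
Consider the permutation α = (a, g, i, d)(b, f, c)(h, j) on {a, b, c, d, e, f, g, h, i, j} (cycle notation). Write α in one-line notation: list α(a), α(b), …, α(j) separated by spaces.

Each element maps to the next entry in its cycle (wrapping to the front): a↦g, b↦f, c↦b, d↦a, e↦e, f↦c, g↦i, h↦j, i↦d, j↦h.
So the one-line form is g f b a e c i j d h.

g f b a e c i j d h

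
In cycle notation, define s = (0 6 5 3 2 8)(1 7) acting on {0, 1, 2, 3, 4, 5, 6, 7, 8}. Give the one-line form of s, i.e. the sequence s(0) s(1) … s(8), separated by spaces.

Image by image: 0→6, 1→7, 2→8, 3→2, 4→4, 5→3, 6→5, 7→1, 8→0.
So the one-line form is 6 7 8 2 4 3 5 1 0.

6 7 8 2 4 3 5 1 0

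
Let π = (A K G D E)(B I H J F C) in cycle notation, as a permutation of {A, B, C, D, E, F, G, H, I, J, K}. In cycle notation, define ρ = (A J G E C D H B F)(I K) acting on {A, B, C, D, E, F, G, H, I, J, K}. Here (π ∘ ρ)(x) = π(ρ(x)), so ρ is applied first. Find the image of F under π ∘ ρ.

First apply ρ: ρ(F) = A, then π(A) = K. Thus (π ∘ ρ)(F) = K.

K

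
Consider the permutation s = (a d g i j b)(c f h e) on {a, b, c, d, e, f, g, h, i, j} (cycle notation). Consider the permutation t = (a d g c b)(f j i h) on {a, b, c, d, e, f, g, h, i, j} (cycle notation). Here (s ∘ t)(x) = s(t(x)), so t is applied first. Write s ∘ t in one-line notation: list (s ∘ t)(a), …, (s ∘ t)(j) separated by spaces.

(s ∘ t)(x) = s(t(x)). Computing each image: s(t(a)) = s(d) = g, s(t(b)) = s(a) = d, s(t(c)) = s(b) = a, s(t(d)) = s(g) = i, s(t(e)) = s(e) = c, s(t(f)) = s(j) = b, s(t(g)) = s(c) = f, s(t(h)) = s(f) = h, s(t(i)) = s(h) = e, s(t(j)) = s(i) = j.
Hence s ∘ t = [g d a i c b f h e j].

g d a i c b f h e j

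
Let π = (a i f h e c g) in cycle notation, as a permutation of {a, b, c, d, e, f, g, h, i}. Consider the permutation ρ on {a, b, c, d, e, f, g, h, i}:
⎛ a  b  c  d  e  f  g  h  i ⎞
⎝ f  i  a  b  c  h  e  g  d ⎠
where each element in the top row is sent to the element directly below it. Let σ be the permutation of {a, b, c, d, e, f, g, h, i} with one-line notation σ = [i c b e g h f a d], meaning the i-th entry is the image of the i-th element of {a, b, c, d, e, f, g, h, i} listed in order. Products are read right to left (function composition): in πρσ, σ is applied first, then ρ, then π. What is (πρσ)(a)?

d

Apply the permutations in order: σ(a) = i, then ρ(i) = d, then π(d) = d. So (πρσ)(a) = d.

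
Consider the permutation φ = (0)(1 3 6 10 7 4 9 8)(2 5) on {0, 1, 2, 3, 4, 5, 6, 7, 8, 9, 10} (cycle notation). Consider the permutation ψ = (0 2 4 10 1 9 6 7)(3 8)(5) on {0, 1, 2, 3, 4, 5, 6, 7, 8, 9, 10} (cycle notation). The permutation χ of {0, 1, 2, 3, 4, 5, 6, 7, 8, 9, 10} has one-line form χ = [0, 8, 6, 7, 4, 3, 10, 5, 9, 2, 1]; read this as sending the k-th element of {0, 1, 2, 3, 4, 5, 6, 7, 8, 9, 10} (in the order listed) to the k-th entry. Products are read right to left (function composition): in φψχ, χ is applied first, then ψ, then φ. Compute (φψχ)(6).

Apply the permutations in order: χ(6) = 10, then ψ(10) = 1, then φ(1) = 3. So (φψχ)(6) = 3.

3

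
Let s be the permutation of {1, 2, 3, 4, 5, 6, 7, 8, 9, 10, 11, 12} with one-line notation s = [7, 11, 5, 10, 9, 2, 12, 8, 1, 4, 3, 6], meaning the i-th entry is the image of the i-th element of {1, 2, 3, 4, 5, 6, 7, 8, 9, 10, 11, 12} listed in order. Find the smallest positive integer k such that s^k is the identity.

Writing s as disjoint cycles, the cycle lengths are 9, 2, 1.
Since disjoint cycles commute, ord(s) = lcm(9, 2) = 18.

18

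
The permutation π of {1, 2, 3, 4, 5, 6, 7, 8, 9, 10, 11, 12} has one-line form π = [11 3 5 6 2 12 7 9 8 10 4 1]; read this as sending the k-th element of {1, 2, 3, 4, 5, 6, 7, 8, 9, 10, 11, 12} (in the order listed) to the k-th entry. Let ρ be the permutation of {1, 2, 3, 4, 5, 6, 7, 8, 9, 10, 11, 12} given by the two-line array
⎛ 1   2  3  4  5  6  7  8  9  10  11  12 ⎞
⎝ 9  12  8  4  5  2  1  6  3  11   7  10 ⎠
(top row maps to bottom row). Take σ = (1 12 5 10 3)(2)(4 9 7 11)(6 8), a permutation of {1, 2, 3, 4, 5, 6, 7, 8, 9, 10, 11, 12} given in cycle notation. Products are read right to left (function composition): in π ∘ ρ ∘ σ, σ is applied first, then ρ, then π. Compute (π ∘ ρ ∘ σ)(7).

Apply the permutations in order: σ(7) = 11, then ρ(11) = 7, then π(7) = 7. So (π ∘ ρ ∘ σ)(7) = 7.

7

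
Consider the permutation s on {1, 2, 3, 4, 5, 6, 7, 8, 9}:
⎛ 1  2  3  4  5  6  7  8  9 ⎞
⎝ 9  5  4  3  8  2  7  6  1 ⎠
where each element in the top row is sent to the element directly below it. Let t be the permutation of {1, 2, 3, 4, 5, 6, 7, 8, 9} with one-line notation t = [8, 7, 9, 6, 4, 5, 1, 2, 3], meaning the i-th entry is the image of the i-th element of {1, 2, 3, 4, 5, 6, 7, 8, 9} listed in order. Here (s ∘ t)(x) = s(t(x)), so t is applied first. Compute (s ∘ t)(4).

(s ∘ t)(4) = s(t(4)). t(4) = 6, then s(6) = 2. So (s ∘ t)(4) = 2.

2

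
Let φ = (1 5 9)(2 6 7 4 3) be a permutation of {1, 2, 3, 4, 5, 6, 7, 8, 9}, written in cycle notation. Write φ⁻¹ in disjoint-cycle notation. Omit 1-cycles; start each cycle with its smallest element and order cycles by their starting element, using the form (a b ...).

(1 9 5)(2 3 4 7 6)

Inverting a permutation written in cycle notation just reverses the order within every cycle.
Reversing each cycle of φ and rotating so the smallest element leads gives (1 9 5)(2 3 4 7 6).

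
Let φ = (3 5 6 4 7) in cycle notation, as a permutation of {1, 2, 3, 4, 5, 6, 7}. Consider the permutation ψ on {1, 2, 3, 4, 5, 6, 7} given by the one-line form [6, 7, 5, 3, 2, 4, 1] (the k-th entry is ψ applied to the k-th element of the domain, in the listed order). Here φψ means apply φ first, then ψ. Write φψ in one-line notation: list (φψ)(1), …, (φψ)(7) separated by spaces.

(φψ)(x) = ψ(φ(x)). Computing each image: ψ(φ(1)) = ψ(1) = 6, ψ(φ(2)) = ψ(2) = 7, ψ(φ(3)) = ψ(5) = 2, ψ(φ(4)) = ψ(7) = 1, ψ(φ(5)) = ψ(6) = 4, ψ(φ(6)) = ψ(4) = 3, ψ(φ(7)) = ψ(3) = 5.
Hence φψ = [6 7 2 1 4 3 5].

6 7 2 1 4 3 5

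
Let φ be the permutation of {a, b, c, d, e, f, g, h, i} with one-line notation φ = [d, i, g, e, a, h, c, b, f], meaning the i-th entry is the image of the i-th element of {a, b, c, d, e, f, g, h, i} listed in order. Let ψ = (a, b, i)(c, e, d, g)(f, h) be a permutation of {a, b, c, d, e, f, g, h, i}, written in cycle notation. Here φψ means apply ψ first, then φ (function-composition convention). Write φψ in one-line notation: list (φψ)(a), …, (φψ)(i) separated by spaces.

i f a c e b g h d

Chase each element through ψ then φ: a → b → i; b → i → f; c → e → a; d → g → c; e → d → e; f → h → b; g → c → g; h → f → h; i → a → d.
Collecting the images, φψ = [i f a c e b g h d].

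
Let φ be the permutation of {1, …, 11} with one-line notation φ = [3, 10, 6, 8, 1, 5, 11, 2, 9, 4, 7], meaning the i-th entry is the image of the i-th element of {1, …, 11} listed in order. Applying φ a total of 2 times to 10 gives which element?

8

Tracing 10 → 4 → … returns to 10 after 4 steps, so 10 lies in a 4-cycle (2, 10, 4, 8).
Advancing 2 steps from 10: 10 → 4 → 8.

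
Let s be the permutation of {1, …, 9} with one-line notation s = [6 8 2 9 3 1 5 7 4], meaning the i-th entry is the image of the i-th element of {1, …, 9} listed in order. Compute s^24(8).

Tracing 8 → 7 → … returns to 8 after 5 steps, so 8 lies in a 5-cycle (2, 8, 7, 5, 3).
On a 5-cycle, s^5 is the identity, so s^24 = s^4 there (24 ≡ 4 mod 5).
Stepping 4 places around the cycle: 8 → 7 → 5 → 3 → 2.

2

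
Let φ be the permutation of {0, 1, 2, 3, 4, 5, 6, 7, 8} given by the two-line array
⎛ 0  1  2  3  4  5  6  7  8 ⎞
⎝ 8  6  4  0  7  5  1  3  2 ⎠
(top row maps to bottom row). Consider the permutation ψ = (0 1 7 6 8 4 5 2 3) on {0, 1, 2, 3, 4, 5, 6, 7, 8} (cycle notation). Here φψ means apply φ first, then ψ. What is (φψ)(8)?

3

First apply φ: φ(8) = 2, then ψ(2) = 3. Thus (φψ)(8) = 3.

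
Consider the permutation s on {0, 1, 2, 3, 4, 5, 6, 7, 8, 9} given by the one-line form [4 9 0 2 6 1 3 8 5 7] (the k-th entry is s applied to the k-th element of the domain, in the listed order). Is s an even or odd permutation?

In disjoint-cycle form the cycle lengths are 5, 5.
A cycle is odd iff its length is even; s has 0 even-length cycles, so sgn(s) = (−1)^0 and s is even.

even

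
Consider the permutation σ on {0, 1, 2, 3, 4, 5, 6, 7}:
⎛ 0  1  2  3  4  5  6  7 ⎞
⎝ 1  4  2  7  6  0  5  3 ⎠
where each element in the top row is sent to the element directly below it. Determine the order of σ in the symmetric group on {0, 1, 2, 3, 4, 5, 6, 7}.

10

The disjoint-cycle form of σ has cycle lengths 5, 2, 1.
The order of σ is the least common multiple of its cycle lengths: lcm(5, 2) = 10.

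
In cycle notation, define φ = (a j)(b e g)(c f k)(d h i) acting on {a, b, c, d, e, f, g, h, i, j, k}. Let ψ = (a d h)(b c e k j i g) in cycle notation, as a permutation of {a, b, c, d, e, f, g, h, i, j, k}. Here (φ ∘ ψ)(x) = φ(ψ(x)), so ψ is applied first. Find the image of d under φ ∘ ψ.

ψ(d) = h, then φ(h) = i; composing gives (φ ∘ ψ)(d) = i.

i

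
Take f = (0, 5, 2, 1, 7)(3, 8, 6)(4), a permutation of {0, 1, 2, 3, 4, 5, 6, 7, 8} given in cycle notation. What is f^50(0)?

0 lies in the 5-cycle (0, 5, 2, 1, 7).
On a 5-cycle, f^5 is the identity, so f^50 = f^0 there (50 ≡ 0 mod 5).
So f^50(0) = 0.

0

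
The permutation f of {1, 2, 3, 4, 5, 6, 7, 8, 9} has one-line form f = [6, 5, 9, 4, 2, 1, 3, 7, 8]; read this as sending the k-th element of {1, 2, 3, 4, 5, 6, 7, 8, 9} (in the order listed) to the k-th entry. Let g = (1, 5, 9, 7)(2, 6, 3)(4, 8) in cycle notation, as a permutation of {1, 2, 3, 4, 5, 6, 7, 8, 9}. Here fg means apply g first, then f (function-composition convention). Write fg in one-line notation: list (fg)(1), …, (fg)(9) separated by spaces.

(fg)(x) = f(g(x)). Computing each image: f(g(1)) = f(5) = 2, f(g(2)) = f(6) = 1, f(g(3)) = f(2) = 5, f(g(4)) = f(8) = 7, f(g(5)) = f(9) = 8, f(g(6)) = f(3) = 9, f(g(7)) = f(1) = 6, f(g(8)) = f(4) = 4, f(g(9)) = f(7) = 3.
Hence fg = [2 1 5 7 8 9 6 4 3].

2 1 5 7 8 9 6 4 3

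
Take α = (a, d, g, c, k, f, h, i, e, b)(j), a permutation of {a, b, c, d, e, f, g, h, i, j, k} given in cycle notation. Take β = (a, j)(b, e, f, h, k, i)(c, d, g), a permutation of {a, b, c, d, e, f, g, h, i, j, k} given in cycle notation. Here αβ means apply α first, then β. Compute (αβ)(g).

d

(αβ)(g) = β(α(g)). α(g) = c, then β(c) = d. So (αβ)(g) = d.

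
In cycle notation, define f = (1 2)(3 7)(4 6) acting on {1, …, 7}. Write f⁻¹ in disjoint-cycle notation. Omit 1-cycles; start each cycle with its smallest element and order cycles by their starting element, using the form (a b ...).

(1 2)(3 7)(4 6)

Inverting a permutation written in cycle notation just reverses the order within every cycle.
Reversing each cycle of f and rotating so the smallest element leads gives (1 2)(3 7)(4 6).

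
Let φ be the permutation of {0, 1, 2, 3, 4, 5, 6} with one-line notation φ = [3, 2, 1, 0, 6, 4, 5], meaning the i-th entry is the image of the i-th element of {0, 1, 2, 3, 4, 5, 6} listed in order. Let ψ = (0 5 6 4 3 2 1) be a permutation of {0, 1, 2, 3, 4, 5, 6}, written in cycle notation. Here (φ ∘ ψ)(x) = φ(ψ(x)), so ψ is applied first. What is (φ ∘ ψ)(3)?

1

(φ ∘ ψ)(3) = φ(ψ(3)). ψ(3) = 2, then φ(2) = 1. So (φ ∘ ψ)(3) = 1.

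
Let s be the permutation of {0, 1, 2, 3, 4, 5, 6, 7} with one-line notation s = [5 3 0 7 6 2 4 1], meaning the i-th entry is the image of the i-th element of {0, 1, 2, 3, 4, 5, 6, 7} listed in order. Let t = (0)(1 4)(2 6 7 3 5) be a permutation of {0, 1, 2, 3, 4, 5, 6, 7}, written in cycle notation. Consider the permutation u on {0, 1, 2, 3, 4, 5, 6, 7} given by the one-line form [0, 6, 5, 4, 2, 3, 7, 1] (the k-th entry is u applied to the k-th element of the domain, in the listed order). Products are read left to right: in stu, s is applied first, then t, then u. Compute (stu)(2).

Apply the permutations in order: s(2) = 0, then t(0) = 0, then u(0) = 0. So (stu)(2) = 0.

0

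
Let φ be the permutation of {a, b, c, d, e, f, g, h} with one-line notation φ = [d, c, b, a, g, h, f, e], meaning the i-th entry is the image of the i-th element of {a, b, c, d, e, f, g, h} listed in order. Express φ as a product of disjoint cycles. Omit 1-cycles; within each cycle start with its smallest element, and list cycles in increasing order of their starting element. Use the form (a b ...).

(a d)(b c)(e g f h)

Iterating φ from a gives a → d → a; that is the 2-cycle (a d).
Repeating from the next unused element and collecting all non-trivial cycles gives (a d)(b c)(e g f h).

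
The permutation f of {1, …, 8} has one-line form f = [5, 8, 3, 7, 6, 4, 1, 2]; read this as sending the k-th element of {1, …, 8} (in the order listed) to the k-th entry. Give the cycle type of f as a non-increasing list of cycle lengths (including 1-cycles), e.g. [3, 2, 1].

[5, 2, 1]

The disjoint cycles are (1 5 6 4 7)(2 8)(3), with lengths 5, 2, 1 in non-increasing order.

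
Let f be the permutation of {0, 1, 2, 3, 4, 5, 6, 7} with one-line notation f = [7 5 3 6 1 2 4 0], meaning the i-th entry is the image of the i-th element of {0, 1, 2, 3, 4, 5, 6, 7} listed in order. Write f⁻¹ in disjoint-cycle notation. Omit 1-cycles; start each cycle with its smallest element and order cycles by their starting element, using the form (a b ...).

(0 7)(1 4 6 3 2 5)

The cycle decomposition of f is (0 7)(1 5 2 3 6 4).
Reversing each cycle (and rotating so the smallest element leads) gives f⁻¹ = (0 7)(1 4 6 3 2 5).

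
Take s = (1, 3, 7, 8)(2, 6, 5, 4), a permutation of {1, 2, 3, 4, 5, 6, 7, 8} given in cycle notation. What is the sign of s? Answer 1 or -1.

1

The cycle lengths are 4, 4.
A cycle of length ℓ contributes ℓ−1 transpositions, so s is a product of 3 + 3 = 6 transpositions — even.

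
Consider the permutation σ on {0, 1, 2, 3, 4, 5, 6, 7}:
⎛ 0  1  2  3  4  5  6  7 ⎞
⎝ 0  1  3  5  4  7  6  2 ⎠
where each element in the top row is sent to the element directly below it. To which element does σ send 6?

6

The entry below 6 in the array is 6, so σ(6) = 6.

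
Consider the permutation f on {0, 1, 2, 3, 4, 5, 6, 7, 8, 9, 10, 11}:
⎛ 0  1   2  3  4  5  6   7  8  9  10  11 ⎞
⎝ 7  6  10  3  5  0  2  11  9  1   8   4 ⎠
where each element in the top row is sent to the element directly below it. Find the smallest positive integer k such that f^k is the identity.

Decomposing into disjoint cycles gives cycle lengths 6, 5, 1.
Since disjoint cycles commute, ord(f) = lcm(6, 5) = 30.

30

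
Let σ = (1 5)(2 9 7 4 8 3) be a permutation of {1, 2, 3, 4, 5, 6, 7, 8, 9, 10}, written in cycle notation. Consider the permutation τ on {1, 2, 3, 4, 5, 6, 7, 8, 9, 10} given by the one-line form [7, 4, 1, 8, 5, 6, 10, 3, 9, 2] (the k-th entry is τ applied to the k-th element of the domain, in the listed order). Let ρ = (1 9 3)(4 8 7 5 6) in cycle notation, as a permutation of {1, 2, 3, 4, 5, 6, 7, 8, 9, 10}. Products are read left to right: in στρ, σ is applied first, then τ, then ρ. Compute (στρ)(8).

9

Apply the permutations in order: σ(8) = 3, then τ(3) = 1, then ρ(1) = 9. So (στρ)(8) = 9.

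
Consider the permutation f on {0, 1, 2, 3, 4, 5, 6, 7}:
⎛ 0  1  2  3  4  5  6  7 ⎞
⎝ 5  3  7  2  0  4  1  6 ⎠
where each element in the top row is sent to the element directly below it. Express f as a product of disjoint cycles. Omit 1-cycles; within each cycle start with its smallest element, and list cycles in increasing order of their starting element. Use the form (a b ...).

Iterating f from 0 gives 0 → 5 → 4 → 0; that is the 3-cycle (0 5 4).
Repeating from the next unused element and collecting all non-trivial cycles gives (0 5 4)(1 3 2 7 6).

(0 5 4)(1 3 2 7 6)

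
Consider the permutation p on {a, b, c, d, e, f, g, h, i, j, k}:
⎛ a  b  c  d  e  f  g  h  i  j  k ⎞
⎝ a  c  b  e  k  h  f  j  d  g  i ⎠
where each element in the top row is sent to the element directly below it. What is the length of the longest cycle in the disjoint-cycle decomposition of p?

Decomposing into disjoint cycles gives (b c)(d e k i)(f h j g); the longest has length 4.

4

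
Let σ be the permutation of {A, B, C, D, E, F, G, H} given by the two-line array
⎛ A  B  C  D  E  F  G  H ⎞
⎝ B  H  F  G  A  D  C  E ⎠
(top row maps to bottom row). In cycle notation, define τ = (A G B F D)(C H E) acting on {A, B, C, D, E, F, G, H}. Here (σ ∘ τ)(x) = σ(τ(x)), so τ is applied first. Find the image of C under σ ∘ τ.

(σ ∘ τ)(C) = σ(τ(C)). τ(C) = H, then σ(H) = E. So (σ ∘ τ)(C) = E.

E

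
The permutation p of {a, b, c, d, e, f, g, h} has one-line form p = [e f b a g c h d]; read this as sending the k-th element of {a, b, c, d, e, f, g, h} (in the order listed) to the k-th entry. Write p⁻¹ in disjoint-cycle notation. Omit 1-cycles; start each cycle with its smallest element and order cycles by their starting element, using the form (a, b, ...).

(a, d, h, g, e)(b, c, f)

First write p in disjoint cycles: (a, e, g, h, d)(b, f, c).
Reversing each cycle (and rotating so the smallest element leads) gives p⁻¹ = (a, d, h, g, e)(b, c, f).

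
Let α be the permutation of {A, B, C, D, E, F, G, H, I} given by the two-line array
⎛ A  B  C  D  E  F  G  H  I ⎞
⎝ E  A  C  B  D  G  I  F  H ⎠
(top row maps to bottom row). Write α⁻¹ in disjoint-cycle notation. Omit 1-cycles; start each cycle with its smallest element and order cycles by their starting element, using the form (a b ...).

The cycle decomposition of α is (A E D B)(F G I H).
The inverse reverses every cycle; in canonical form, α⁻¹ = (A B D E)(F H I G).

(A B D E)(F H I G)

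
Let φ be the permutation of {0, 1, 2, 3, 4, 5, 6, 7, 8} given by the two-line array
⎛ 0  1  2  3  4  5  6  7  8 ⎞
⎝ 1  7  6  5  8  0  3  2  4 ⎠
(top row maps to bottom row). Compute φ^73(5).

Tracing 5 → 0 → … returns to 5 after 7 steps, so 5 lies in a 7-cycle (0 1 7 2 6 3 5).
On a 7-cycle, φ^7 is the identity, so φ^73 = φ^3 there (73 ≡ 3 mod 7).
Stepping 3 places around the cycle: 5 → 0 → 1 → 7.

7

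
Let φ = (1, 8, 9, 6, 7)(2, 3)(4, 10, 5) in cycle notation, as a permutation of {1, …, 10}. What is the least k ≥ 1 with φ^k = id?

The cycle type of φ is (5, 3, 2).
The order is lcm(5, 3, 2) = 30.

30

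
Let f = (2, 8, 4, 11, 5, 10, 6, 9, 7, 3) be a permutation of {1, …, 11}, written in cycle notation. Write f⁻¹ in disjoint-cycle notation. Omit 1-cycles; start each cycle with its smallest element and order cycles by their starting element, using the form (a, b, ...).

If f sends a → b within a cycle, f⁻¹ sends b → a; equivalently, reverse each cycle.
After reversing and putting each cycle's least element first, f⁻¹ = (2, 3, 7, 9, 6, 10, 5, 11, 4, 8).

(2, 3, 7, 9, 6, 10, 5, 11, 4, 8)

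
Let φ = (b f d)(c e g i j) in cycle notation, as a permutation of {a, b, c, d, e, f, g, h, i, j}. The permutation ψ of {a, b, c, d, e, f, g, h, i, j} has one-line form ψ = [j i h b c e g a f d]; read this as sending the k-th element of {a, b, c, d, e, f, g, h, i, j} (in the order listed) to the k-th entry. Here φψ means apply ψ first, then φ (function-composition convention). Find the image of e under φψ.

e

ψ(e) = c, then φ(c) = e; composing gives (φψ)(e) = e.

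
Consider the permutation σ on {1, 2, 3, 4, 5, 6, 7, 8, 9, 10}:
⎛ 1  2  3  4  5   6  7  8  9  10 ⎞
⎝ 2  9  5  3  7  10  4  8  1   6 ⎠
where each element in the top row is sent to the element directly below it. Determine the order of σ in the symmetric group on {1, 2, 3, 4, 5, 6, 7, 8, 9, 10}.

Decomposing into disjoint cycles gives cycle lengths 4, 3, 2, 1.
Since disjoint cycles commute, ord(σ) = lcm(4, 3, 2) = 12.

12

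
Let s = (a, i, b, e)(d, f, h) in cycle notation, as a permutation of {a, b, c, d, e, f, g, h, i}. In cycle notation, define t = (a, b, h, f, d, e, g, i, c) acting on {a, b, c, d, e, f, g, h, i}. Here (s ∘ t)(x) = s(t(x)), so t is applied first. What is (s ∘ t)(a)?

e

(s ∘ t)(a) = s(t(a)). t(a) = b, then s(b) = e. So (s ∘ t)(a) = e.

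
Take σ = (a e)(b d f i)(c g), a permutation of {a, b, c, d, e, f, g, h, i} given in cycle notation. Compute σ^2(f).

f lies in the 4-cycle (b d f i).
Stepping 2 places around the cycle: f → i → b.

b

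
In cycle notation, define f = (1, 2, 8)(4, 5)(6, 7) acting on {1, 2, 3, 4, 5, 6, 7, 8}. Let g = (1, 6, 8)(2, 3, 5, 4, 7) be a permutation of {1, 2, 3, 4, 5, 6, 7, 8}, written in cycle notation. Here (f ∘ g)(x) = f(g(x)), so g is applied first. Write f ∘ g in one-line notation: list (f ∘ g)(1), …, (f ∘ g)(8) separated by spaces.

(f ∘ g)(x) = f(g(x)). Computing each image: f(g(1)) = f(6) = 7, f(g(2)) = f(3) = 3, f(g(3)) = f(5) = 4, f(g(4)) = f(7) = 6, f(g(5)) = f(4) = 5, f(g(6)) = f(8) = 1, f(g(7)) = f(2) = 8, f(g(8)) = f(1) = 2.
Hence f ∘ g = [7 3 4 6 5 1 8 2].

7 3 4 6 5 1 8 2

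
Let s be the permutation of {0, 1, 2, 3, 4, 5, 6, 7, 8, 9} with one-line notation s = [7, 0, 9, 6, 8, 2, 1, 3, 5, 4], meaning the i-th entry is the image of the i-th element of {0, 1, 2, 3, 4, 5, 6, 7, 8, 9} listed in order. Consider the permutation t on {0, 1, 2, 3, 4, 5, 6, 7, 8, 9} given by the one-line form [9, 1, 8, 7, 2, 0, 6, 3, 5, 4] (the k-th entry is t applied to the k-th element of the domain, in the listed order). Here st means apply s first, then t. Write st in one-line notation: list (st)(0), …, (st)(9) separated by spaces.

3 9 4 6 5 8 1 7 0 2

For each element, apply s then t: 0 → 7 → 3; 1 → 0 → 9; 2 → 9 → 4; 3 → 6 → 6; 4 → 8 → 5; 5 → 2 → 8; 6 → 1 → 1; 7 → 3 → 7; 8 → 5 → 0; 9 → 4 → 2.
So st in one-line form is 3 9 4 6 5 8 1 7 0 2.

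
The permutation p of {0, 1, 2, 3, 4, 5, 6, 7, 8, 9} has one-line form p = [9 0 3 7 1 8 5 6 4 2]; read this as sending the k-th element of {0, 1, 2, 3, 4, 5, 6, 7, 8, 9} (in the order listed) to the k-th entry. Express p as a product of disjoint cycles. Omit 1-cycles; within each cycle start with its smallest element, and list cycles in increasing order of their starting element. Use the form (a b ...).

Iterating p from 0 gives 0 → 9 → 2 → 3 → 7 → 6 → 5 → 8 → 4 → 1 → 0; that is the 10-cycle (0 9 2 3 7 6 5 8 4 1).
Repeating from the next unused element and collecting all non-trivial cycles gives (0 9 2 3 7 6 5 8 4 1).

(0 9 2 3 7 6 5 8 4 1)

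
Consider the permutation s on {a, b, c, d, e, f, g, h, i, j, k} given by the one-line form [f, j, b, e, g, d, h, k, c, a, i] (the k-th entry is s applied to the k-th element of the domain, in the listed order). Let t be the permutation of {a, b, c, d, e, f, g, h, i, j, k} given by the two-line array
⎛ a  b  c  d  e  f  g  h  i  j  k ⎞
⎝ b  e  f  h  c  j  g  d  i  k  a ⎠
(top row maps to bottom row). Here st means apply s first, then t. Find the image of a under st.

j

First apply s: s(a) = f, then t(f) = j. Thus (st)(a) = j.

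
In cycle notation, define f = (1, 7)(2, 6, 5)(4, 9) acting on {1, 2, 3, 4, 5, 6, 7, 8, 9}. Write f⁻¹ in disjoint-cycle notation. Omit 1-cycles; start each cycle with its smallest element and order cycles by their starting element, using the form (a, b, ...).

If f sends a → b within a cycle, f⁻¹ sends b → a; equivalently, reverse each cycle.
Reversing each cycle of f and rotating so the smallest element leads gives (1, 7)(2, 5, 6)(4, 9).

(1, 7)(2, 5, 6)(4, 9)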